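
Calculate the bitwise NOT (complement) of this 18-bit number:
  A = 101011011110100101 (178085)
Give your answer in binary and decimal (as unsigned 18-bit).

Flip each bit (0->1, 1->0):
  101011011110100101
  010100100001011010

Answer: 010100100001011010 (84058)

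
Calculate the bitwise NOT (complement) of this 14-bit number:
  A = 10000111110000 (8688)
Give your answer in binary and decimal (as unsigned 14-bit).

Flip each bit (0->1, 1->0):
  10000111110000
  01111000001111

Answer: 01111000001111 (7695)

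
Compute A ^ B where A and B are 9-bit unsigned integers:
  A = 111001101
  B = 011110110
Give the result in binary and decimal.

Apply ^ to each column (1 where bits differ):
  111001101
^ 011110110
-----------
  100111011

Answer: 100111011 (315)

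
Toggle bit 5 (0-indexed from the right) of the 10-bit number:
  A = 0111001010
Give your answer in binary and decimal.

Mask = 1 << 5 = 0000100000
Bit 5 of A is 0; XOR with the mask flips it to 1.
  0111001010
^ 0000100000
------------
  0111101010

Answer: 0111101010 (490)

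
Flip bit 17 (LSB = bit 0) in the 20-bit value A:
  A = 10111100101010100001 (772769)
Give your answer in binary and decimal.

Mask = 1 << 17 = 00100000000000000000
Bit 17 of A is 1; XOR with the mask flips it to 0.
  10111100101010100001
^ 00100000000000000000
----------------------
  10011100101010100001

Answer: 10011100101010100001 (641697)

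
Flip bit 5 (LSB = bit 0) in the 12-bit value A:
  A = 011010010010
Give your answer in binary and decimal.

Mask = 1 << 5 = 000000100000
Bit 5 of A is 0; XOR with the mask flips it to 1.
  011010010010
^ 000000100000
--------------
  011010110010

Answer: 011010110010 (1714)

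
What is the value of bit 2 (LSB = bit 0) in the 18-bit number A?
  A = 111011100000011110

Bit 2 is the 3rd from the right.
  111011100000011110
                 ^
That bit is 1.

Answer: 1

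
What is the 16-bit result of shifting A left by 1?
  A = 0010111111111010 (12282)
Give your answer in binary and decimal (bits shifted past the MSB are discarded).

Shift left by 1: drop the top 1 bit(s), append 1 zero(s) on the right.
  0010111111111010  ->  discard [0], keep [010111111111010], append 0
= 0101111111110100

Answer: 0101111111110100 (24564)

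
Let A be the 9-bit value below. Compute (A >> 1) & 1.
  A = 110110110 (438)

Bit 1 is the 2nd from the right.
  110110110
         ^
That bit is 1.

Answer: 1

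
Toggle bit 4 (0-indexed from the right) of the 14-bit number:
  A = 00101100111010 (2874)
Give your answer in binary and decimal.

Mask = 1 << 4 = 00000000010000
Bit 4 of A is 1; XOR with the mask flips it to 0.
  00101100111010
^ 00000000010000
----------------
  00101100101010

Answer: 00101100101010 (2858)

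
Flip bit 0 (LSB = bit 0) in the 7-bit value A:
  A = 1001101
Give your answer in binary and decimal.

Mask = 1 << 0 = 0000001
Bit 0 of A is 1; XOR with the mask flips it to 0.
  1001101
^ 0000001
---------
  1001100

Answer: 1001100 (76)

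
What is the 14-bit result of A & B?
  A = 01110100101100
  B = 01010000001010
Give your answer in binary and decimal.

Apply & to each column (1 only where both bits are 1):
  01110100101100
& 01010000001010
----------------
  01010000001000

Answer: 01010000001000 (5128)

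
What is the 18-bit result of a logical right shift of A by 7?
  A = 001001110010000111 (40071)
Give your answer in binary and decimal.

Logical shift right by 7: drop the bottom 7 bit(s), prepend 7 zero(s) on the left.
  001001110010000111  ->  keep [00100111001], discard [0000111], prepend 0000000
= 000000000100111001

Answer: 000000000100111001 (313)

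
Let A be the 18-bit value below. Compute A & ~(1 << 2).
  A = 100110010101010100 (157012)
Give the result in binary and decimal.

Mask = ~(1 << 2) = 111111111111111011
Bit 2 of A is 1, so AND-ing with the mask clears it to 0.
  100110010101010100
& 111111111111111011
--------------------
  100110010101010000

Answer: 100110010101010000 (157008)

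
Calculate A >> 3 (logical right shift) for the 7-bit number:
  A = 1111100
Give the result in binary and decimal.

Logical shift right by 3: drop the bottom 3 bit(s), prepend 3 zero(s) on the left.
  1111100  ->  keep [1111], discard [100], prepend 000
= 0001111

Answer: 0001111 (15)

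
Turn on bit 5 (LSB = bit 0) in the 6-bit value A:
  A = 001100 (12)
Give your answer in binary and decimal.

Mask = 1 << 5 = 100000
Bit 5 of A is 0, so OR-ing with the mask flips it to 1.
  001100
| 100000
--------
  101100

Answer: 101100 (44)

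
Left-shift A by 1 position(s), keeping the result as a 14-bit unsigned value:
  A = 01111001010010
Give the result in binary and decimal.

Shift left by 1: drop the top 1 bit(s), append 1 zero(s) on the right.
  01111001010010  ->  discard [0], keep [1111001010010], append 0
= 11110010100100

Answer: 11110010100100 (15524)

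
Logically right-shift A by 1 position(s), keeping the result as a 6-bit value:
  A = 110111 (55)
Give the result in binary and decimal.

Logical shift right by 1: drop the bottom 1 bit(s), prepend 1 zero(s) on the left.
  110111  ->  keep [11011], discard [1], prepend 0
= 011011

Answer: 011011 (27)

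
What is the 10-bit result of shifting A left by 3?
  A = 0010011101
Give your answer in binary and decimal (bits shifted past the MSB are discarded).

Shift left by 3: drop the top 3 bit(s), append 3 zero(s) on the right.
  0010011101  ->  discard [001], keep [0011101], append 000
= 0011101000

Answer: 0011101000 (232)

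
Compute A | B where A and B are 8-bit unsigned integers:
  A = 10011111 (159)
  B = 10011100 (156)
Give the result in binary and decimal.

Apply | to each column (1 where either bit is 1):
  10011111
| 10011100
----------
  10011111

Answer: 10011111 (159)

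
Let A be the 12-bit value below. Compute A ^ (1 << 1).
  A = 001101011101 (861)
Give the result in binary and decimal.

Mask = 1 << 1 = 000000000010
Bit 1 of A is 0; XOR with the mask flips it to 1.
  001101011101
^ 000000000010
--------------
  001101011111

Answer: 001101011111 (863)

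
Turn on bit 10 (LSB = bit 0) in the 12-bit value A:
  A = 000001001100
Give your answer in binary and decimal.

Mask = 1 << 10 = 010000000000
Bit 10 of A is 0, so OR-ing with the mask flips it to 1.
  000001001100
| 010000000000
--------------
  010001001100

Answer: 010001001100 (1100)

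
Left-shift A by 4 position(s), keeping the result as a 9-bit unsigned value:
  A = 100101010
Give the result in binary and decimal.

Shift left by 4: drop the top 4 bit(s), append 4 zero(s) on the right.
  100101010  ->  discard [1001], keep [01010], append 0000
= 010100000

Answer: 010100000 (160)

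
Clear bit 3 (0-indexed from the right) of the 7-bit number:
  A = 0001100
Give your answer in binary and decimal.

Mask = ~(1 << 3) = 1110111
Bit 3 of A is 1, so AND-ing with the mask clears it to 0.
  0001100
& 1110111
---------
  0000100

Answer: 0000100 (4)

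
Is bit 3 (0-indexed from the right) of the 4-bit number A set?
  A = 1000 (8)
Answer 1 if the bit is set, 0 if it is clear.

Bit 3 is the 4th from the right.
  1000
  ^
That bit is 1.

Answer: 1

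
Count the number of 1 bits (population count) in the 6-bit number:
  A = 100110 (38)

100110
1-bits at positions (from bit 0 = LSB): 1, 2, 5
Count = 3

Answer: 3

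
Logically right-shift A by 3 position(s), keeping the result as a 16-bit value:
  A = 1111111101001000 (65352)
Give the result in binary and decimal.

Logical shift right by 3: drop the bottom 3 bit(s), prepend 3 zero(s) on the left.
  1111111101001000  ->  keep [1111111101001], discard [000], prepend 000
= 0001111111101001

Answer: 0001111111101001 (8169)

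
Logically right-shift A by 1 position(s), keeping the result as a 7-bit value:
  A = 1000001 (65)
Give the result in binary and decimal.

Logical shift right by 1: drop the bottom 1 bit(s), prepend 1 zero(s) on the left.
  1000001  ->  keep [100000], discard [1], prepend 0
= 0100000

Answer: 0100000 (32)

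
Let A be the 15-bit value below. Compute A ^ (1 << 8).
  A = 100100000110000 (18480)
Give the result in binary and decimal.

Mask = 1 << 8 = 000000100000000
Bit 8 of A is 0; XOR with the mask flips it to 1.
  100100000110000
^ 000000100000000
-----------------
  100100100110000

Answer: 100100100110000 (18736)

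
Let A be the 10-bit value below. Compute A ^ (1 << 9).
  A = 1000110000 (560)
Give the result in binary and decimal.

Mask = 1 << 9 = 1000000000
Bit 9 of A is 1; XOR with the mask flips it to 0.
  1000110000
^ 1000000000
------------
  0000110000

Answer: 0000110000 (48)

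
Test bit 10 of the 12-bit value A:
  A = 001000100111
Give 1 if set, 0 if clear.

Bit 10 is the 11th from the right.
  001000100111
   ^
That bit is 0.

Answer: 0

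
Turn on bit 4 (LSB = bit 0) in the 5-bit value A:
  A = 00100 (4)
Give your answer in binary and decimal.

Mask = 1 << 4 = 10000
Bit 4 of A is 0, so OR-ing with the mask flips it to 1.
  00100
| 10000
-------
  10100

Answer: 10100 (20)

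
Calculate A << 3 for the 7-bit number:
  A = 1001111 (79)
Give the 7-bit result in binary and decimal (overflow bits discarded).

Shift left by 3: drop the top 3 bit(s), append 3 zero(s) on the right.
  1001111  ->  discard [100], keep [1111], append 000
= 1111000

Answer: 1111000 (120)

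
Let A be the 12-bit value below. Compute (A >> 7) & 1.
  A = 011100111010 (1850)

Bit 7 is the 8th from the right.
  011100111010
      ^
That bit is 0.

Answer: 0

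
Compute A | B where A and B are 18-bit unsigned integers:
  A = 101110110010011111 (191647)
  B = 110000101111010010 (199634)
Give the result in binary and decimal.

Apply | to each column (1 where either bit is 1):
  101110110010011111
| 110000101111010010
--------------------
  111110111111011111

Answer: 111110111111011111 (258015)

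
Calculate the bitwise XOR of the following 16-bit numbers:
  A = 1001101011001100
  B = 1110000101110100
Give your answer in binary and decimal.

Apply ^ to each column (1 where bits differ):
  1001101011001100
^ 1110000101110100
------------------
  0111101110111000

Answer: 0111101110111000 (31672)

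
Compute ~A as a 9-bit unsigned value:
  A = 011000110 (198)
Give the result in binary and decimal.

Flip each bit (0->1, 1->0):
  011000110
  100111001

Answer: 100111001 (313)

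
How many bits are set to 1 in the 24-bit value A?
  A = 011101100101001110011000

011101100101001110011000
1-bits at positions (from bit 0 = LSB): 3, 4, 7, 8, 9, 12, 14, 17, 18, 20, 21, 22
Count = 12

Answer: 12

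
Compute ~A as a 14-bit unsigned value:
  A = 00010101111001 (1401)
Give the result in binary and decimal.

Flip each bit (0->1, 1->0):
  00010101111001
  11101010000110

Answer: 11101010000110 (14982)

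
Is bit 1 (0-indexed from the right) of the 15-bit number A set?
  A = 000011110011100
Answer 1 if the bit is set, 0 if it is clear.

Bit 1 is the 2nd from the right.
  000011110011100
               ^
That bit is 0.

Answer: 0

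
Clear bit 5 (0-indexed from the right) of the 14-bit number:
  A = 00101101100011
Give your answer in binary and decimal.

Mask = ~(1 << 5) = 11111111011111
Bit 5 of A is 1, so AND-ing with the mask clears it to 0.
  00101101100011
& 11111111011111
----------------
  00101101000011

Answer: 00101101000011 (2883)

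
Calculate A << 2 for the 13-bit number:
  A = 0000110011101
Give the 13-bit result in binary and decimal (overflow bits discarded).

Shift left by 2: drop the top 2 bit(s), append 2 zero(s) on the right.
  0000110011101  ->  discard [00], keep [00110011101], append 00
= 0011001110100

Answer: 0011001110100 (1652)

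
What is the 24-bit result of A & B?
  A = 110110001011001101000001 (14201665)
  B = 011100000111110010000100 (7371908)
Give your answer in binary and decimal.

Apply & to each column (1 only where both bits are 1):
  110110001011001101000001
& 011100000111110010000100
--------------------------
  010100000011000000000000

Answer: 010100000011000000000000 (5255168)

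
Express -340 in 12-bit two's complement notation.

1. Binary of +340:  000101010100
2. Invert bits:     111010101011
3. Add 1:           111010101100

Answer: 111010101100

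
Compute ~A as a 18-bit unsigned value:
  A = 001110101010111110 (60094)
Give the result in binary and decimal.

Flip each bit (0->1, 1->0):
  001110101010111110
  110001010101000001

Answer: 110001010101000001 (202049)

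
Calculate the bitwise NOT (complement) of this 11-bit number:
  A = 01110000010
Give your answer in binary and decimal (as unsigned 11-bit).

Flip each bit (0->1, 1->0):
  01110000010
  10001111101

Answer: 10001111101 (1149)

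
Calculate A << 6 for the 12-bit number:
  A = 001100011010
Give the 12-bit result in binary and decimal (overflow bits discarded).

Shift left by 6: drop the top 6 bit(s), append 6 zero(s) on the right.
  001100011010  ->  discard [001100], keep [011010], append 000000
= 011010000000

Answer: 011010000000 (1664)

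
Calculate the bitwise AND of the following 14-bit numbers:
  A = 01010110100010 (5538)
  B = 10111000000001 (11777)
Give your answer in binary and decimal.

Apply & to each column (1 only where both bits are 1):
  01010110100010
& 10111000000001
----------------
  00010000000000

Answer: 00010000000000 (1024)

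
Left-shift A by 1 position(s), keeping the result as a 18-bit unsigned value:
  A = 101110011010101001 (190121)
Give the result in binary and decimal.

Shift left by 1: drop the top 1 bit(s), append 1 zero(s) on the right.
  101110011010101001  ->  discard [1], keep [01110011010101001], append 0
= 011100110101010010

Answer: 011100110101010010 (118098)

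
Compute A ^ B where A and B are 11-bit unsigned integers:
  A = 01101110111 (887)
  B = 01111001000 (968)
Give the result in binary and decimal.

Apply ^ to each column (1 where bits differ):
  01101110111
^ 01111001000
-------------
  00010111111

Answer: 00010111111 (191)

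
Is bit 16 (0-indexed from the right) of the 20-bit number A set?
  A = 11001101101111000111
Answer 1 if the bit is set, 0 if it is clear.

Bit 16 is the 17th from the right.
  11001101101111000111
     ^
That bit is 0.

Answer: 0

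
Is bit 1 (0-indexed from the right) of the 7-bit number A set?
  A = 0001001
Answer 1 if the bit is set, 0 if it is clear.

Bit 1 is the 2nd from the right.
  0001001
       ^
That bit is 0.

Answer: 0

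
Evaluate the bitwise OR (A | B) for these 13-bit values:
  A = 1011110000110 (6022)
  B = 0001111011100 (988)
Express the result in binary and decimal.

Apply | to each column (1 where either bit is 1):
  1011110000110
| 0001111011100
---------------
  1011111011110

Answer: 1011111011110 (6110)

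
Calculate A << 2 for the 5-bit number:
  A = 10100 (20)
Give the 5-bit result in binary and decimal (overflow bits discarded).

Shift left by 2: drop the top 2 bit(s), append 2 zero(s) on the right.
  10100  ->  discard [10], keep [100], append 00
= 10000

Answer: 10000 (16)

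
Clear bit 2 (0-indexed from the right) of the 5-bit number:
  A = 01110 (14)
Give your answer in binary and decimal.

Mask = ~(1 << 2) = 11011
Bit 2 of A is 1, so AND-ing with the mask clears it to 0.
  01110
& 11011
-------
  01010

Answer: 01010 (10)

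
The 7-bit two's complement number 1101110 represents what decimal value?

MSB is 1, so the value is negative. Find the magnitude:
1. Invert bits:  0010001
2. Add 1:        0010010  = 18
3. Apply sign:   -18

Answer: -18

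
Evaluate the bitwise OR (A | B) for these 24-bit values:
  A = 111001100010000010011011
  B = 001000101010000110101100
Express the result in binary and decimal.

Apply | to each column (1 where either bit is 1):
  111001100010000010011011
| 001000101010000110101100
--------------------------
  111001101010000110111111

Answer: 111001101010000110111111 (15114687)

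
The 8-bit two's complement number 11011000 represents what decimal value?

MSB is 1, so the value is negative. Find the magnitude:
1. Invert bits:  00100111
2. Add 1:        00101000  = 40
3. Apply sign:   -40

Answer: -40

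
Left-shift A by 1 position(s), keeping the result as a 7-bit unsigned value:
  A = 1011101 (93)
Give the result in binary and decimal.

Shift left by 1: drop the top 1 bit(s), append 1 zero(s) on the right.
  1011101  ->  discard [1], keep [011101], append 0
= 0111010

Answer: 0111010 (58)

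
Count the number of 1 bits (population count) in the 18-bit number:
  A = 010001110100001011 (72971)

010001110100001011
1-bits at positions (from bit 0 = LSB): 0, 1, 3, 8, 10, 11, 12, 16
Count = 8

Answer: 8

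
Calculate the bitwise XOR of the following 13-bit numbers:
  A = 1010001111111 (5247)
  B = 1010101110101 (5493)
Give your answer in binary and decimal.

Apply ^ to each column (1 where bits differ):
  1010001111111
^ 1010101110101
---------------
  0000100001010

Answer: 0000100001010 (266)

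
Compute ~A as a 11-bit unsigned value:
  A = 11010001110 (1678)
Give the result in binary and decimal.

Flip each bit (0->1, 1->0):
  11010001110
  00101110001

Answer: 00101110001 (369)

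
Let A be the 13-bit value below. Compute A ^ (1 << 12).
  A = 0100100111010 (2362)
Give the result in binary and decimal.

Mask = 1 << 12 = 1000000000000
Bit 12 of A is 0; XOR with the mask flips it to 1.
  0100100111010
^ 1000000000000
---------------
  1100100111010

Answer: 1100100111010 (6458)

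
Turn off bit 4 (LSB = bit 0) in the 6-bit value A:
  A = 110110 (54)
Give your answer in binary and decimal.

Mask = ~(1 << 4) = 101111
Bit 4 of A is 1, so AND-ing with the mask clears it to 0.
  110110
& 101111
--------
  100110

Answer: 100110 (38)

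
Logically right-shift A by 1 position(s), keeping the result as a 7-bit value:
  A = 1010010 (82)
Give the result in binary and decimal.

Logical shift right by 1: drop the bottom 1 bit(s), prepend 1 zero(s) on the left.
  1010010  ->  keep [101001], discard [0], prepend 0
= 0101001

Answer: 0101001 (41)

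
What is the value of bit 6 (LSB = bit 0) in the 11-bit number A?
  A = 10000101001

Bit 6 is the 7th from the right.
  10000101001
      ^
That bit is 0.

Answer: 0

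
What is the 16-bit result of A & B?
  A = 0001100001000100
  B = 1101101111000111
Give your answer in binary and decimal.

Apply & to each column (1 only where both bits are 1):
  0001100001000100
& 1101101111000111
------------------
  0001100001000100

Answer: 0001100001000100 (6212)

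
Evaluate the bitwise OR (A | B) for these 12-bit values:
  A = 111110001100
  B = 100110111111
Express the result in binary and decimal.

Apply | to each column (1 where either bit is 1):
  111110001100
| 100110111111
--------------
  111110111111

Answer: 111110111111 (4031)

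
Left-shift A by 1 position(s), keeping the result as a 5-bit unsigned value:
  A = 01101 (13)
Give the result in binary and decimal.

Shift left by 1: drop the top 1 bit(s), append 1 zero(s) on the right.
  01101  ->  discard [0], keep [1101], append 0
= 11010

Answer: 11010 (26)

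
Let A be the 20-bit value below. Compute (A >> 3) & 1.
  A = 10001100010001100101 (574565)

Bit 3 is the 4th from the right.
  10001100010001100101
                  ^
That bit is 0.

Answer: 0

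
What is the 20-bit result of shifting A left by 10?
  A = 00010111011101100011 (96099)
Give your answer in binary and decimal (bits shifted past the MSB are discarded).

Shift left by 10: drop the top 10 bit(s), append 10 zero(s) on the right.
  00010111011101100011  ->  discard [0001011101], keep [1101100011], append 0000000000
= 11011000110000000000

Answer: 11011000110000000000 (887808)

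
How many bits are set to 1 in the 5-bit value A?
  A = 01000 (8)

01000
1-bits at positions (from bit 0 = LSB): 3
Count = 1

Answer: 1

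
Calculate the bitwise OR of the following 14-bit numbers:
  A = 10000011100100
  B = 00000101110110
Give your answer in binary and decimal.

Apply | to each column (1 where either bit is 1):
  10000011100100
| 00000101110110
----------------
  10000111110110

Answer: 10000111110110 (8694)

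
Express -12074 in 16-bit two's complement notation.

1. Binary of +12074:  0010111100101010
2. Invert bits:     1101000011010101
3. Add 1:           1101000011010110

Answer: 1101000011010110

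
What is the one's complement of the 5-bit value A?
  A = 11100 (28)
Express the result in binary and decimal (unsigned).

Flip each bit (0->1, 1->0):
  11100
  00011

Answer: 00011 (3)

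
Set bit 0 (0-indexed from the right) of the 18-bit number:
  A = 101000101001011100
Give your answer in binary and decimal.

Mask = 1 << 0 = 000000000000000001
Bit 0 of A is 0, so OR-ing with the mask flips it to 1.
  101000101001011100
| 000000000000000001
--------------------
  101000101001011101

Answer: 101000101001011101 (166493)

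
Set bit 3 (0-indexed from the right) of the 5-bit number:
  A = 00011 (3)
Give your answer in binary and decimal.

Mask = 1 << 3 = 01000
Bit 3 of A is 0, so OR-ing with the mask flips it to 1.
  00011
| 01000
-------
  01011

Answer: 01011 (11)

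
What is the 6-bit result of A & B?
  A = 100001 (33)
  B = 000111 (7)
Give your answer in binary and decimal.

Apply & to each column (1 only where both bits are 1):
  100001
& 000111
--------
  000001

Answer: 000001 (1)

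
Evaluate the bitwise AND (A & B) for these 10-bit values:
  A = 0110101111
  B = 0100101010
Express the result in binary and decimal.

Apply & to each column (1 only where both bits are 1):
  0110101111
& 0100101010
------------
  0100101010

Answer: 0100101010 (298)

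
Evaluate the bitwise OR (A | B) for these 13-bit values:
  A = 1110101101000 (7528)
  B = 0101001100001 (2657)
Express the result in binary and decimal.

Apply | to each column (1 where either bit is 1):
  1110101101000
| 0101001100001
---------------
  1111101101001

Answer: 1111101101001 (8041)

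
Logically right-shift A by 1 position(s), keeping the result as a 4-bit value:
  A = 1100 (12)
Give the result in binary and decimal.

Logical shift right by 1: drop the bottom 1 bit(s), prepend 1 zero(s) on the left.
  1100  ->  keep [110], discard [0], prepend 0
= 0110

Answer: 0110 (6)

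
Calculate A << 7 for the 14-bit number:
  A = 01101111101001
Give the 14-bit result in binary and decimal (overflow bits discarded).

Shift left by 7: drop the top 7 bit(s), append 7 zero(s) on the right.
  01101111101001  ->  discard [0110111], keep [1101001], append 0000000
= 11010010000000

Answer: 11010010000000 (13440)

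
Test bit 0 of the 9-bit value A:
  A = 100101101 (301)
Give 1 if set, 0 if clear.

Bit 0 is the 1st from the right.
  100101101
          ^
That bit is 1.

Answer: 1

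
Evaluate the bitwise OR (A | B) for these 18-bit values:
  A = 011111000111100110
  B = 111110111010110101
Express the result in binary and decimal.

Apply | to each column (1 where either bit is 1):
  011111000111100110
| 111110111010110101
--------------------
  111111111111110111

Answer: 111111111111110111 (262135)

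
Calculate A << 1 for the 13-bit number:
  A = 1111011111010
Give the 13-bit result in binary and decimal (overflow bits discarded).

Shift left by 1: drop the top 1 bit(s), append 1 zero(s) on the right.
  1111011111010  ->  discard [1], keep [111011111010], append 0
= 1110111110100

Answer: 1110111110100 (7668)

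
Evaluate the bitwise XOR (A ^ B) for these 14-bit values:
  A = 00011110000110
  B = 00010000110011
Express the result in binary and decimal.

Apply ^ to each column (1 where bits differ):
  00011110000110
^ 00010000110011
----------------
  00001110110101

Answer: 00001110110101 (949)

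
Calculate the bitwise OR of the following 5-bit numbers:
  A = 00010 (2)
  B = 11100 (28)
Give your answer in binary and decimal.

Apply | to each column (1 where either bit is 1):
  00010
| 11100
-------
  11110

Answer: 11110 (30)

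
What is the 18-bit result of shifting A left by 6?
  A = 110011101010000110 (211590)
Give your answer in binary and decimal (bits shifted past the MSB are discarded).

Shift left by 6: drop the top 6 bit(s), append 6 zero(s) on the right.
  110011101010000110  ->  discard [110011], keep [101010000110], append 000000
= 101010000110000000

Answer: 101010000110000000 (172416)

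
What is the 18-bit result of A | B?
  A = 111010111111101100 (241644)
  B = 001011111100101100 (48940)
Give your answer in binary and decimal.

Apply | to each column (1 where either bit is 1):
  111010111111101100
| 001011111100101100
--------------------
  111011111111101100

Answer: 111011111111101100 (245740)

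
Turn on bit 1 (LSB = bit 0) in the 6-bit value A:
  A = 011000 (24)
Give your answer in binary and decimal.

Mask = 1 << 1 = 000010
Bit 1 of A is 0, so OR-ing with the mask flips it to 1.
  011000
| 000010
--------
  011010

Answer: 011010 (26)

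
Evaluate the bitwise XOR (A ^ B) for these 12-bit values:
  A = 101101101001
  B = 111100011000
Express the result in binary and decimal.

Apply ^ to each column (1 where bits differ):
  101101101001
^ 111100011000
--------------
  010001110001

Answer: 010001110001 (1137)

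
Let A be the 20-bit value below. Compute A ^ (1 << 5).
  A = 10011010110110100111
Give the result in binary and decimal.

Mask = 1 << 5 = 00000000000000100000
Bit 5 of A is 1; XOR with the mask flips it to 0.
  10011010110110100111
^ 00000000000000100000
----------------------
  10011010110110000111

Answer: 10011010110110000111 (634247)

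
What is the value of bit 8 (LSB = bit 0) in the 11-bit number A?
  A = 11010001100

Bit 8 is the 9th from the right.
  11010001100
    ^
That bit is 0.

Answer: 0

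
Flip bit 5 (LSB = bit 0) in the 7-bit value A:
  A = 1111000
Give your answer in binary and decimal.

Mask = 1 << 5 = 0100000
Bit 5 of A is 1; XOR with the mask flips it to 0.
  1111000
^ 0100000
---------
  1011000

Answer: 1011000 (88)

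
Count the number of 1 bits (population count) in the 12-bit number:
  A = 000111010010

000111010010
1-bits at positions (from bit 0 = LSB): 1, 4, 6, 7, 8
Count = 5

Answer: 5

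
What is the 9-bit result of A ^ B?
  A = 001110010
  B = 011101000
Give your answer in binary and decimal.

Apply ^ to each column (1 where bits differ):
  001110010
^ 011101000
-----------
  010011010

Answer: 010011010 (154)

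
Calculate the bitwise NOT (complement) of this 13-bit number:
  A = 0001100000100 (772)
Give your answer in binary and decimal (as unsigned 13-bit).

Flip each bit (0->1, 1->0):
  0001100000100
  1110011111011

Answer: 1110011111011 (7419)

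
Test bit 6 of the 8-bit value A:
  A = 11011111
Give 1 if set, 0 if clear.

Bit 6 is the 7th from the right.
  11011111
   ^
That bit is 1.

Answer: 1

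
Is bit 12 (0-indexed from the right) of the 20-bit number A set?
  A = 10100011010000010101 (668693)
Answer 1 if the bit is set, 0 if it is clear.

Bit 12 is the 13th from the right.
  10100011010000010101
         ^
That bit is 1.

Answer: 1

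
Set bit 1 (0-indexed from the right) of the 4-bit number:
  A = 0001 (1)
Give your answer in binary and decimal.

Mask = 1 << 1 = 0010
Bit 1 of A is 0, so OR-ing with the mask flips it to 1.
  0001
| 0010
------
  0011

Answer: 0011 (3)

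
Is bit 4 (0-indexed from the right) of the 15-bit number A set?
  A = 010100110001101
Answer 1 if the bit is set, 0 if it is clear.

Bit 4 is the 5th from the right.
  010100110001101
            ^
That bit is 0.

Answer: 0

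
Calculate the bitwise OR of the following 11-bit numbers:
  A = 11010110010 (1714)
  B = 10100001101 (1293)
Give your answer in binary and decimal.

Apply | to each column (1 where either bit is 1):
  11010110010
| 10100001101
-------------
  11110111111

Answer: 11110111111 (1983)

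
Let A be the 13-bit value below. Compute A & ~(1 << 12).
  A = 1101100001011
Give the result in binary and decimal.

Mask = ~(1 << 12) = 0111111111111
Bit 12 of A is 1, so AND-ing with the mask clears it to 0.
  1101100001011
& 0111111111111
---------------
  0101100001011

Answer: 0101100001011 (2827)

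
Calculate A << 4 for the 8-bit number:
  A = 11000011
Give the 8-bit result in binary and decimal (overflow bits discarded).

Shift left by 4: drop the top 4 bit(s), append 4 zero(s) on the right.
  11000011  ->  discard [1100], keep [0011], append 0000
= 00110000

Answer: 00110000 (48)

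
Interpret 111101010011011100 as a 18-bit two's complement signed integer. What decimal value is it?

MSB is 1, so the value is negative. Find the magnitude:
1. Invert bits:  000010101100100011
2. Add 1:        000010101100100100  = 11044
3. Apply sign:   -11044

Answer: -11044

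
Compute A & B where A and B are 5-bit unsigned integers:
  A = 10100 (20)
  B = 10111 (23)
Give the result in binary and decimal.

Apply & to each column (1 only where both bits are 1):
  10100
& 10111
-------
  10100

Answer: 10100 (20)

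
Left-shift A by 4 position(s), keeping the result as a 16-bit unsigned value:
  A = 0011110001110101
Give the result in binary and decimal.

Shift left by 4: drop the top 4 bit(s), append 4 zero(s) on the right.
  0011110001110101  ->  discard [0011], keep [110001110101], append 0000
= 1100011101010000

Answer: 1100011101010000 (51024)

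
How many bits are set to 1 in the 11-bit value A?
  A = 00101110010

00101110010
1-bits at positions (from bit 0 = LSB): 1, 4, 5, 6, 8
Count = 5

Answer: 5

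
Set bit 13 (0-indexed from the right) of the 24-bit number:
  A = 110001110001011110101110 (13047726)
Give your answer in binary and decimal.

Mask = 1 << 13 = 000000000010000000000000
Bit 13 of A is 0, so OR-ing with the mask flips it to 1.
  110001110001011110101110
| 000000000010000000000000
--------------------------
  110001110011011110101110

Answer: 110001110011011110101110 (13055918)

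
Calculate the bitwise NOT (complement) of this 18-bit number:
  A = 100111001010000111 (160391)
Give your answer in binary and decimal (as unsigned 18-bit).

Flip each bit (0->1, 1->0):
  100111001010000111
  011000110101111000

Answer: 011000110101111000 (101752)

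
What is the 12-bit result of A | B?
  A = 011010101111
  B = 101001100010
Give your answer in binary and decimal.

Apply | to each column (1 where either bit is 1):
  011010101111
| 101001100010
--------------
  111011101111

Answer: 111011101111 (3823)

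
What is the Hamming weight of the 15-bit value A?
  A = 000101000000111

000101000000111
1-bits at positions (from bit 0 = LSB): 0, 1, 2, 9, 11
Count = 5

Answer: 5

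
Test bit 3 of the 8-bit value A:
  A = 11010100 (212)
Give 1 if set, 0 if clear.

Bit 3 is the 4th from the right.
  11010100
      ^
That bit is 0.

Answer: 0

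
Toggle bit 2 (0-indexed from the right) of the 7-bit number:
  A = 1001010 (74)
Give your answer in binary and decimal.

Mask = 1 << 2 = 0000100
Bit 2 of A is 0; XOR with the mask flips it to 1.
  1001010
^ 0000100
---------
  1001110

Answer: 1001110 (78)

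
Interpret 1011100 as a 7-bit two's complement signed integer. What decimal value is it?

MSB is 1, so the value is negative. Find the magnitude:
1. Invert bits:  0100011
2. Add 1:        0100100  = 36
3. Apply sign:   -36

Answer: -36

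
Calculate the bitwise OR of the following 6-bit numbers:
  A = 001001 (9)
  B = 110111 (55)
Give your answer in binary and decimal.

Apply | to each column (1 where either bit is 1):
  001001
| 110111
--------
  111111

Answer: 111111 (63)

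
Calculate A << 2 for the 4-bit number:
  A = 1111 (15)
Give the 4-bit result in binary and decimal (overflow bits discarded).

Shift left by 2: drop the top 2 bit(s), append 2 zero(s) on the right.
  1111  ->  discard [11], keep [11], append 00
= 1100

Answer: 1100 (12)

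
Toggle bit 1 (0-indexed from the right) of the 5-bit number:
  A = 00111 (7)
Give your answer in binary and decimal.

Mask = 1 << 1 = 00010
Bit 1 of A is 1; XOR with the mask flips it to 0.
  00111
^ 00010
-------
  00101

Answer: 00101 (5)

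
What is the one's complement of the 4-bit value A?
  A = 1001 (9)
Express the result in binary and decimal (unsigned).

Flip each bit (0->1, 1->0):
  1001
  0110

Answer: 0110 (6)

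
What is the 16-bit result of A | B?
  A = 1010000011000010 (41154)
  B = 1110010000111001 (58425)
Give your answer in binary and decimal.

Apply | to each column (1 where either bit is 1):
  1010000011000010
| 1110010000111001
------------------
  1110010011111011

Answer: 1110010011111011 (58619)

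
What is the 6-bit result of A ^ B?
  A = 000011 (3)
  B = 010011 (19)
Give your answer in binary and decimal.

Apply ^ to each column (1 where bits differ):
  000011
^ 010011
--------
  010000

Answer: 010000 (16)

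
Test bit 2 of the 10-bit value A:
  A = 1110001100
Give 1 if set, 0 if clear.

Bit 2 is the 3rd from the right.
  1110001100
         ^
That bit is 1.

Answer: 1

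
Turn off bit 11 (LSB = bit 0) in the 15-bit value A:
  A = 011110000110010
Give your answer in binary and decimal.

Mask = ~(1 << 11) = 111011111111111
Bit 11 of A is 1, so AND-ing with the mask clears it to 0.
  011110000110010
& 111011111111111
-----------------
  011010000110010

Answer: 011010000110010 (13362)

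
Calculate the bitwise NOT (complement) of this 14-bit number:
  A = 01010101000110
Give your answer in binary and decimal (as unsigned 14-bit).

Flip each bit (0->1, 1->0):
  01010101000110
  10101010111001

Answer: 10101010111001 (10937)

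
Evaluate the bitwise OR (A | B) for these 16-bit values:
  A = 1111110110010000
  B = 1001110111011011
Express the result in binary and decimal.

Apply | to each column (1 where either bit is 1):
  1111110110010000
| 1001110111011011
------------------
  1111110111011011

Answer: 1111110111011011 (64987)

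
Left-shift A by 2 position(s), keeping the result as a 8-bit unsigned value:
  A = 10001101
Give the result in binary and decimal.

Shift left by 2: drop the top 2 bit(s), append 2 zero(s) on the right.
  10001101  ->  discard [10], keep [001101], append 00
= 00110100

Answer: 00110100 (52)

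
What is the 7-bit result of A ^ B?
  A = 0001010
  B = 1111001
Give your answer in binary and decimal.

Apply ^ to each column (1 where bits differ):
  0001010
^ 1111001
---------
  1110011

Answer: 1110011 (115)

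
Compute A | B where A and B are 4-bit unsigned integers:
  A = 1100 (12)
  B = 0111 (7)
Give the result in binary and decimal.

Apply | to each column (1 where either bit is 1):
  1100
| 0111
------
  1111

Answer: 1111 (15)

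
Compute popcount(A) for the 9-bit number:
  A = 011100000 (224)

011100000
1-bits at positions (from bit 0 = LSB): 5, 6, 7
Count = 3

Answer: 3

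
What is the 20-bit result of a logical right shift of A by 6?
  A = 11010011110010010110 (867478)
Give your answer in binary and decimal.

Logical shift right by 6: drop the bottom 6 bit(s), prepend 6 zero(s) on the left.
  11010011110010010110  ->  keep [11010011110010], discard [010110], prepend 000000
= 00000011010011110010

Answer: 00000011010011110010 (13554)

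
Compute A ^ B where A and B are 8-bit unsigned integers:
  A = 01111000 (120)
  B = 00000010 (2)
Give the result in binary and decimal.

Apply ^ to each column (1 where bits differ):
  01111000
^ 00000010
----------
  01111010

Answer: 01111010 (122)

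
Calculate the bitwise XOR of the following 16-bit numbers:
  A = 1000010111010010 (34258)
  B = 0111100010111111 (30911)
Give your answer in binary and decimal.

Apply ^ to each column (1 where bits differ):
  1000010111010010
^ 0111100010111111
------------------
  1111110101101101

Answer: 1111110101101101 (64877)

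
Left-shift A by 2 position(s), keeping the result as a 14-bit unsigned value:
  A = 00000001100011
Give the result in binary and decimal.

Shift left by 2: drop the top 2 bit(s), append 2 zero(s) on the right.
  00000001100011  ->  discard [00], keep [000001100011], append 00
= 00000110001100

Answer: 00000110001100 (396)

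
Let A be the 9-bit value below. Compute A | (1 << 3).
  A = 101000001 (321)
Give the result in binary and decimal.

Mask = 1 << 3 = 000001000
Bit 3 of A is 0, so OR-ing with the mask flips it to 1.
  101000001
| 000001000
-----------
  101001001

Answer: 101001001 (329)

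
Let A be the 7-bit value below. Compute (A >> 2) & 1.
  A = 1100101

Bit 2 is the 3rd from the right.
  1100101
      ^
That bit is 1.

Answer: 1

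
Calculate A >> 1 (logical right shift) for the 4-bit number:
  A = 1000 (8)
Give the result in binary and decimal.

Logical shift right by 1: drop the bottom 1 bit(s), prepend 1 zero(s) on the left.
  1000  ->  keep [100], discard [0], prepend 0
= 0100

Answer: 0100 (4)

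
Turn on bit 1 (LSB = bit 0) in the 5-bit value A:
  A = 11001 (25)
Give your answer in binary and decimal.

Mask = 1 << 1 = 00010
Bit 1 of A is 0, so OR-ing with the mask flips it to 1.
  11001
| 00010
-------
  11011

Answer: 11011 (27)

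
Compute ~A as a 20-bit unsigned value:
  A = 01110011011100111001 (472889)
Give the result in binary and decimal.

Flip each bit (0->1, 1->0):
  01110011011100111001
  10001100100011000110

Answer: 10001100100011000110 (575686)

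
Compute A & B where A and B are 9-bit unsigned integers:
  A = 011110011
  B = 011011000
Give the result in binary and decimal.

Apply & to each column (1 only where both bits are 1):
  011110011
& 011011000
-----------
  011010000

Answer: 011010000 (208)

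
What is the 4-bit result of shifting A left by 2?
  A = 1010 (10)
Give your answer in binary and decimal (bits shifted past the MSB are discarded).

Shift left by 2: drop the top 2 bit(s), append 2 zero(s) on the right.
  1010  ->  discard [10], keep [10], append 00
= 1000

Answer: 1000 (8)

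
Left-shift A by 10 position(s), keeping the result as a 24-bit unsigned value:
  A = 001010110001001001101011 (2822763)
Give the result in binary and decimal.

Shift left by 10: drop the top 10 bit(s), append 10 zero(s) on the right.
  001010110001001001101011  ->  discard [0010101100], keep [01001001101011], append 0000000000
= 010010011010110000000000

Answer: 010010011010110000000000 (4828160)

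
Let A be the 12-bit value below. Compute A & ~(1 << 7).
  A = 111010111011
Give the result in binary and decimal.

Mask = ~(1 << 7) = 111101111111
Bit 7 of A is 1, so AND-ing with the mask clears it to 0.
  111010111011
& 111101111111
--------------
  111000111011

Answer: 111000111011 (3643)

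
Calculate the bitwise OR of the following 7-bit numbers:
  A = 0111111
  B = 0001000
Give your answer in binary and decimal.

Apply | to each column (1 where either bit is 1):
  0111111
| 0001000
---------
  0111111

Answer: 0111111 (63)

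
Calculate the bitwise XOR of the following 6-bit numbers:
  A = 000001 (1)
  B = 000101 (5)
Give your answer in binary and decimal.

Apply ^ to each column (1 where bits differ):
  000001
^ 000101
--------
  000100

Answer: 000100 (4)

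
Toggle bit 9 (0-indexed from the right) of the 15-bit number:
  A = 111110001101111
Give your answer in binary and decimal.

Mask = 1 << 9 = 000001000000000
Bit 9 of A is 0; XOR with the mask flips it to 1.
  111110001101111
^ 000001000000000
-----------------
  111111001101111

Answer: 111111001101111 (32367)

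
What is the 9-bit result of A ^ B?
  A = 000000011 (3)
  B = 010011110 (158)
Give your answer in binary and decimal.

Apply ^ to each column (1 where bits differ):
  000000011
^ 010011110
-----------
  010011101

Answer: 010011101 (157)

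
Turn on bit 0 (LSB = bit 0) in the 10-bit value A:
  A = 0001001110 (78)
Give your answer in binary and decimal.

Mask = 1 << 0 = 0000000001
Bit 0 of A is 0, so OR-ing with the mask flips it to 1.
  0001001110
| 0000000001
------------
  0001001111

Answer: 0001001111 (79)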